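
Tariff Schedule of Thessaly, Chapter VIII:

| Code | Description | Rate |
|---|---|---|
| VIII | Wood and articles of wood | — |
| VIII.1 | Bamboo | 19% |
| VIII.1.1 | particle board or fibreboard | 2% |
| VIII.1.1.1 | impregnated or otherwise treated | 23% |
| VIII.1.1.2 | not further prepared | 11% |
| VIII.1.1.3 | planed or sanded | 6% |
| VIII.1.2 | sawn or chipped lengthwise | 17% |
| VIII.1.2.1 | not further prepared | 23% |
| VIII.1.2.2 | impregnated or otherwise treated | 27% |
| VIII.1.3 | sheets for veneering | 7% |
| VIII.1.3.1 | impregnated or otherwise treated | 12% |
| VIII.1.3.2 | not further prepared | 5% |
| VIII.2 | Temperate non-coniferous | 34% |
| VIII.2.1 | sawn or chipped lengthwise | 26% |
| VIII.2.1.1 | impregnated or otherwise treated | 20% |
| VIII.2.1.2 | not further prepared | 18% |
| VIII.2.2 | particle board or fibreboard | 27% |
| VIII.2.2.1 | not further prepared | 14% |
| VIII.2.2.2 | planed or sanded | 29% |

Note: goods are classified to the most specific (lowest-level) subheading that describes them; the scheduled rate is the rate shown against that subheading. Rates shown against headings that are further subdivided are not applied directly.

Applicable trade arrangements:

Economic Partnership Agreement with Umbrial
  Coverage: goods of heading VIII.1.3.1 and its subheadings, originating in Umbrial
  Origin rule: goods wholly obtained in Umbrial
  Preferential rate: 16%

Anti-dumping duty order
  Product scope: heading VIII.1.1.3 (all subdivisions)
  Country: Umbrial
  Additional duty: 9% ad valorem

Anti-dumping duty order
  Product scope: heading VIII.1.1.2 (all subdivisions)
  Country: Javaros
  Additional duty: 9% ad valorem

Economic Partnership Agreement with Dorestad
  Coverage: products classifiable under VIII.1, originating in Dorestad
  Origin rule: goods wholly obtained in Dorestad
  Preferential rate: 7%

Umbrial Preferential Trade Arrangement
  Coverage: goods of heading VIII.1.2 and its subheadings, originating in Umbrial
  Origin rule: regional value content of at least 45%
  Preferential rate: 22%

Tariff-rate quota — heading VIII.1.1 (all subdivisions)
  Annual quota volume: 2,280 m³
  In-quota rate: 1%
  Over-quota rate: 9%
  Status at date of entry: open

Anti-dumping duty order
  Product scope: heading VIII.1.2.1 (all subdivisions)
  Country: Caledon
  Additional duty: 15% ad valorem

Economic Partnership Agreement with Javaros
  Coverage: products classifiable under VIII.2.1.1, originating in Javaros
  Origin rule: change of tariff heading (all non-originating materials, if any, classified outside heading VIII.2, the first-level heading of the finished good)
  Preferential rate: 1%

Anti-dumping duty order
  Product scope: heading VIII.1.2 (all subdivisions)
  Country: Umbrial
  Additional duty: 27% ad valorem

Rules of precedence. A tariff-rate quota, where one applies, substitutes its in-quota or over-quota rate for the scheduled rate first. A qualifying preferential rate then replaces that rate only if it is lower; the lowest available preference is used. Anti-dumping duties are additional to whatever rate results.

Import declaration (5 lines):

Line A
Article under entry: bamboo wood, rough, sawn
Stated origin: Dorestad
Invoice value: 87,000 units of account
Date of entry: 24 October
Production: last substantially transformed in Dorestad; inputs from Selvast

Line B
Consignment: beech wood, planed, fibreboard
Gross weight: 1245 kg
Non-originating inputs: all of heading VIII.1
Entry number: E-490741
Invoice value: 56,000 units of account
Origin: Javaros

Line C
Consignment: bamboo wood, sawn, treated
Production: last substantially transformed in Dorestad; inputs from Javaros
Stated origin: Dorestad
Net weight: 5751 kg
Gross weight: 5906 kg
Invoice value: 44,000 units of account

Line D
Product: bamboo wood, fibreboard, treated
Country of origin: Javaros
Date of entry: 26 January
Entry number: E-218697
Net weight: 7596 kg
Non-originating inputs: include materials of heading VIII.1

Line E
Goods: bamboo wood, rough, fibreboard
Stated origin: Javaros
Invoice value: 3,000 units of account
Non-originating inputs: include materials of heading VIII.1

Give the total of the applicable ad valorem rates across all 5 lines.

90%

Line A: bamboo → VIII.1; sawn → VIII.1.2; rough → VIII.1.2.1. Scheduled 23%. Dorestad agreement on VIII.1: not wholly obtained. → 23%.
Line B: beech → VIII.2; fibreboard → VIII.2.2; planed → VIII.2.2.2. Scheduled 29%. Javaros agreement on VIII.2.1.1: VIII.2.2.2 not covered. → 29%.
Line C: bamboo → VIII.1; sawn → VIII.1.2; treated → VIII.1.2.2. Scheduled 27%. Dorestad agreement on VIII.1: not wholly obtained. → 27%.
Line D: bamboo → VIII.1; fibreboard → VIII.1.1; treated → VIII.1.1.1. Scheduled 23%. quota on VIII.1.1 open → in-quota 1%; Javaros agreement on VIII.2.1.1: VIII.1.1.1 not covered. → 1%.
Line E: bamboo → VIII.1; fibreboard → VIII.1.1; rough → VIII.1.1.2. Scheduled 11%. quota on VIII.1.1 open → in-quota 1%; Javaros agreement on VIII.2.1.1: VIII.1.1.2 not covered; anti-dumping (Javaros, VIII.1.1.2): +9%; total 1% + 9% = 10%. → 10%.
Sum: 23% + 29% + 27% + 1% + 10% = 90%.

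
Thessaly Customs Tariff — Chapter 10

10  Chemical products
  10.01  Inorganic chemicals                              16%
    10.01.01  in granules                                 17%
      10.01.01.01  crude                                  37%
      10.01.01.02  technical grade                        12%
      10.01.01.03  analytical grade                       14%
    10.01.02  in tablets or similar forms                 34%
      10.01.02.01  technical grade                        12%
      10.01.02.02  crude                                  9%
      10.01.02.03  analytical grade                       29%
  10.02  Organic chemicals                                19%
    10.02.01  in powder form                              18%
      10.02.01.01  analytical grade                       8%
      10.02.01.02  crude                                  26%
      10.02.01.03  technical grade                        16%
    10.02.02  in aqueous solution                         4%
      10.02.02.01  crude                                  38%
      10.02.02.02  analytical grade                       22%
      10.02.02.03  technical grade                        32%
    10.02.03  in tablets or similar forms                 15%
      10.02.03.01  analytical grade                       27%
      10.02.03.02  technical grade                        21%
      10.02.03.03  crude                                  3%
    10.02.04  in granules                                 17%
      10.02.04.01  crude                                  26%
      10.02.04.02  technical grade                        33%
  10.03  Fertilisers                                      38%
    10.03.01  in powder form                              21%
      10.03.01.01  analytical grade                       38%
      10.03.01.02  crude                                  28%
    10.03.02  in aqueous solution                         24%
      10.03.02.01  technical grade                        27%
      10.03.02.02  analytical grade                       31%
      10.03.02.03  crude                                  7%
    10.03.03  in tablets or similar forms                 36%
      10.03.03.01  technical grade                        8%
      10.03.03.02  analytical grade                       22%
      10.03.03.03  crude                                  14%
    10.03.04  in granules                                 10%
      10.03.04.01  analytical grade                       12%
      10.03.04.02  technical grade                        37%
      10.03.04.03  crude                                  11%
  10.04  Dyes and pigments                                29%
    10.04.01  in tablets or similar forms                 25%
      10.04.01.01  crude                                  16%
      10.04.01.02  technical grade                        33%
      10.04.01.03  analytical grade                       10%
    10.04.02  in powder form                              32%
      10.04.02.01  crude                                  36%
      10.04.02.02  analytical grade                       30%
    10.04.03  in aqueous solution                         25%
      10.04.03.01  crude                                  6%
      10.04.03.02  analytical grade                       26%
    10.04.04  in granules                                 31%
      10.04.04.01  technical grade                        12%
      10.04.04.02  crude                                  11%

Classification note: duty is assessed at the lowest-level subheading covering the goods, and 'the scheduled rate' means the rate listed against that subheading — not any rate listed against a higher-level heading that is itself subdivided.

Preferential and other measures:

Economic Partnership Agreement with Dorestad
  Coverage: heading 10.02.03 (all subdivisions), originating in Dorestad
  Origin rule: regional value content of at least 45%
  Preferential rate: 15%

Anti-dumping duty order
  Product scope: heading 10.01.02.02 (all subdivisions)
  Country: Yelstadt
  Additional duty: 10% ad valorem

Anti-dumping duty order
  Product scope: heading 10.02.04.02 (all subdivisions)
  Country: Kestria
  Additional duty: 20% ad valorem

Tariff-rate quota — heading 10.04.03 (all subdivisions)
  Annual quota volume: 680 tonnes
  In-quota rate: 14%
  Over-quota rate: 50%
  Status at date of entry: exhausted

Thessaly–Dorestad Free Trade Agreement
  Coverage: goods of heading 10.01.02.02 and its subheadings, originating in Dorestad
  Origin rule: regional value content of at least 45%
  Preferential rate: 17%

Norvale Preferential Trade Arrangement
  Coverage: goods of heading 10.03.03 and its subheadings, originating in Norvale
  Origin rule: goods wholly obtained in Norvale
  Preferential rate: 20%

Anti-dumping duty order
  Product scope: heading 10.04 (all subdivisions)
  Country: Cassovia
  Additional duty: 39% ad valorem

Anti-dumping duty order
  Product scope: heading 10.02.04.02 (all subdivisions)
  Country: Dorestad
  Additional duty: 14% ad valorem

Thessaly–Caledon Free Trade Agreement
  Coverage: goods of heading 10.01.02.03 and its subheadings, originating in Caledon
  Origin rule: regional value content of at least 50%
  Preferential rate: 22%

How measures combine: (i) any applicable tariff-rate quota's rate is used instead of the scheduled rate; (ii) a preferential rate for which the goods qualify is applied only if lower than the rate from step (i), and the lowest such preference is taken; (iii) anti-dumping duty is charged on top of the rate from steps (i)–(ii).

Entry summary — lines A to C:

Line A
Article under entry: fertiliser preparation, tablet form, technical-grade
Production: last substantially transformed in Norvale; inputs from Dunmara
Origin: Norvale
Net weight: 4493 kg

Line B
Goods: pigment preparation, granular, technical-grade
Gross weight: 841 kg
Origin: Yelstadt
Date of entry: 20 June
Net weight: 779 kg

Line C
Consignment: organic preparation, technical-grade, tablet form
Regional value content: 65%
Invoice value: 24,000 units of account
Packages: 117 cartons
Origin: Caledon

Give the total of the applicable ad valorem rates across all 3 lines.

Line A: fertiliser → 10.03; tablet form → 10.03.03; technical-grade → 10.03.03.01. Scheduled 8%. Norvale agreement on 10.03.03: not wholly obtained. → 8%.
Line B: pigment → 10.04; granular → 10.04.04; technical-grade → 10.04.04.01. Scheduled 12%. No special measure applies. → 12%.
Line C: organic → 10.02; tablet form → 10.02.03; technical-grade → 10.02.03.02. Scheduled 21%. Caledon agreement on 10.01.02.03: 10.02.03.02 not covered. → 21%.
Sum: 8% + 12% + 21% = 41%.

41%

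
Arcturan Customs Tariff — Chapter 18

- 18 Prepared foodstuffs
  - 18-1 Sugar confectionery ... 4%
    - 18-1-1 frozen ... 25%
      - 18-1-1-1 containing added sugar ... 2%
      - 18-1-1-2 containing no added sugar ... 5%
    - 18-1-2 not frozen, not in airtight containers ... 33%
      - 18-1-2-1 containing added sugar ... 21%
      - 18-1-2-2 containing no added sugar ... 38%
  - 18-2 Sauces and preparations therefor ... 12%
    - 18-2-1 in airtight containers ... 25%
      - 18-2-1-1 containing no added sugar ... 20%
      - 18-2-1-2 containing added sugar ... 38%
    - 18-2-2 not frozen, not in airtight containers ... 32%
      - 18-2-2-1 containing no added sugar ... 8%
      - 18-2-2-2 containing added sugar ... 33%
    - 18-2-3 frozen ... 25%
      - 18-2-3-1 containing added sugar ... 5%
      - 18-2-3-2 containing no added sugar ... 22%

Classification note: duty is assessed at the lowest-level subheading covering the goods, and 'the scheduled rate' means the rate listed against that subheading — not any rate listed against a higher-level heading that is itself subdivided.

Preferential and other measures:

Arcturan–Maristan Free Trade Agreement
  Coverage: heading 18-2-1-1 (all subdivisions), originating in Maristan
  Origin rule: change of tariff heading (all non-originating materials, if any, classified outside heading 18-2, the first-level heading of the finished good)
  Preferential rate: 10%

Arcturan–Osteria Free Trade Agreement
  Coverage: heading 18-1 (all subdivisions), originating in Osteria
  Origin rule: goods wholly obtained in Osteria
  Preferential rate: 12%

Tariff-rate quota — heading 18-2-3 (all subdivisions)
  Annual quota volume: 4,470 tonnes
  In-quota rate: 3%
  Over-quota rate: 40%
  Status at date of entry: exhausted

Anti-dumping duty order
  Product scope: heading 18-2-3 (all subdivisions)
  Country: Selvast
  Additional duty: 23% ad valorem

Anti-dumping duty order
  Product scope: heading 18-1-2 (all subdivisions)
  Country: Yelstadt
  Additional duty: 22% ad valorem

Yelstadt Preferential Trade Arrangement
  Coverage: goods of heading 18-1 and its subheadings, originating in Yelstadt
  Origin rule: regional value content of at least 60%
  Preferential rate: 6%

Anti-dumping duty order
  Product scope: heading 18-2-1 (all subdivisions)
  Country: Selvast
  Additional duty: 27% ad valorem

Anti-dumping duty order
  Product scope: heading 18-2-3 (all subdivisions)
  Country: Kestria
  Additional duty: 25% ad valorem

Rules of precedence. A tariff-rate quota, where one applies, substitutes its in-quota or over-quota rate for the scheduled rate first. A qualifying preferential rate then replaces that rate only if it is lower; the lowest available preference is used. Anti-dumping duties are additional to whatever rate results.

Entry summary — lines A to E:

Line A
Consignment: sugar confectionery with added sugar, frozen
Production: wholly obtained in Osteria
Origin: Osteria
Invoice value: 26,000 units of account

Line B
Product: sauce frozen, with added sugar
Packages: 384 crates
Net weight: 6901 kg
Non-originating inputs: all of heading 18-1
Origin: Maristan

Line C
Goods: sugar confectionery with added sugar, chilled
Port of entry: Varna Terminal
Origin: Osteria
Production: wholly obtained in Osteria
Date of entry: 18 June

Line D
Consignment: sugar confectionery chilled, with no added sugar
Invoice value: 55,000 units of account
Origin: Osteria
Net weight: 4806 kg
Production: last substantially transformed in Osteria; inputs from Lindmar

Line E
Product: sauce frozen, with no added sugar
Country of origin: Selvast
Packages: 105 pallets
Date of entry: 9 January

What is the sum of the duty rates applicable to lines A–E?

Line A: sugar confectionery → 18-1; frozen → 18-1-1; with added sugar → 18-1-1-1. Scheduled 2%. Osteria agreement on 18-1: wholly obtained → 12% available; preference 12% not lower than 2% → no reduction. → 2%.
Line B: sauce → 18-2; frozen → 18-2-3; with added sugar → 18-2-3-1. Scheduled 5%. quota on 18-2-3 exhausted → over-quota 40%; Maristan agreement on 18-2-1-1: 18-2-3-1 not covered. → 40%.
Line C: sugar confectionery → 18-1; chilled → 18-1-2; with added sugar → 18-1-2-1. Scheduled 21%. Osteria agreement on 18-1: wholly obtained → 12% available; preferential 12%. → 12%.
Line D: sugar confectionery → 18-1; chilled → 18-1-2; with no added sugar → 18-1-2-2. Scheduled 38%. Osteria agreement on 18-1: not wholly obtained. → 38%.
Line E: sauce → 18-2; frozen → 18-2-3; with no added sugar → 18-2-3-2. Scheduled 22%. quota on 18-2-3 exhausted → over-quota 40%; anti-dumping (Selvast, 18-2-3): +23%; total 40% + 23% = 63%. → 63%.
Sum: 2% + 40% + 12% + 38% + 63% = 155%.

155%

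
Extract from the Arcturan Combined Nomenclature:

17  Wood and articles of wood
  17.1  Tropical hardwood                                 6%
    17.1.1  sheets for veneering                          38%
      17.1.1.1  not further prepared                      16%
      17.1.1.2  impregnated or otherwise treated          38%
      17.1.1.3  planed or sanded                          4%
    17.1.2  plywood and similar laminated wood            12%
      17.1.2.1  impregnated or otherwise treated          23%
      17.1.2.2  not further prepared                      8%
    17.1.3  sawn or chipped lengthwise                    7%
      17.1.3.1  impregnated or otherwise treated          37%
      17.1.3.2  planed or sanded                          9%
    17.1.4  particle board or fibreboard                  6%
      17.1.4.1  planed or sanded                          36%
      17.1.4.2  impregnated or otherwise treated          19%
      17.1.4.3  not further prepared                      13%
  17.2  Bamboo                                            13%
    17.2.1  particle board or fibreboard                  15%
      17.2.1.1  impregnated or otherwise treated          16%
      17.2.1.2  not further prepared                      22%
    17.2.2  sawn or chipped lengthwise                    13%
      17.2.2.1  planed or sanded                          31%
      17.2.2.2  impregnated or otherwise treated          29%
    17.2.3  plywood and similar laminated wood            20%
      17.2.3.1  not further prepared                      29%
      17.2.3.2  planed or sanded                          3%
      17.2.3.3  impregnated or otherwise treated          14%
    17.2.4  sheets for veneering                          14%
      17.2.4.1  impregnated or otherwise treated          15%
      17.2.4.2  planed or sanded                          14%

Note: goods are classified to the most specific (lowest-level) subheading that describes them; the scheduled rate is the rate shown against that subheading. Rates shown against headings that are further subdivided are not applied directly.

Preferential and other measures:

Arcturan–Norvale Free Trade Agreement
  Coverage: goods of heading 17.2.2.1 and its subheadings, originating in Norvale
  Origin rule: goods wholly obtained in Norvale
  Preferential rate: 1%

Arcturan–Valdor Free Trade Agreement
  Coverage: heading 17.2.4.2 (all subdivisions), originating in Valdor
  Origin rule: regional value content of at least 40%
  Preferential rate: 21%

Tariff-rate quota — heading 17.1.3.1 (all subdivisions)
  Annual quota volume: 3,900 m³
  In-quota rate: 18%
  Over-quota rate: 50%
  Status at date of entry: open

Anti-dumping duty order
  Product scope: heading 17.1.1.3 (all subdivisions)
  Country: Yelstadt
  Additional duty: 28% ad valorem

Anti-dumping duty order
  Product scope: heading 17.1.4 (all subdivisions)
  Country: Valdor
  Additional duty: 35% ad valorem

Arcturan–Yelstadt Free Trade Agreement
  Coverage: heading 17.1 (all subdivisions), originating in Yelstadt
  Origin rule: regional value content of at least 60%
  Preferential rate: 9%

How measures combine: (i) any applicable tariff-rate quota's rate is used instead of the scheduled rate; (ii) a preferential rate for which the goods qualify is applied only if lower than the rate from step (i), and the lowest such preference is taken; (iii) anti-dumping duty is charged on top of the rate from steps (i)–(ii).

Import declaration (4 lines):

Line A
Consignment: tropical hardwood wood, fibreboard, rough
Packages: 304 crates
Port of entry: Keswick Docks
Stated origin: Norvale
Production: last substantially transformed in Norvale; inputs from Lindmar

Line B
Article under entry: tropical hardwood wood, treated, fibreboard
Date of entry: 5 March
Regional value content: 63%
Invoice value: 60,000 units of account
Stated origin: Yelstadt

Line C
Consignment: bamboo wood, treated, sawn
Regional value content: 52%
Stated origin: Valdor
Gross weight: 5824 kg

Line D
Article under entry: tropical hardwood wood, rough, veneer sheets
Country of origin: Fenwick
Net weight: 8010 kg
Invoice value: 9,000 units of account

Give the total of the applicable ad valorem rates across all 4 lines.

Line A: tropical hardwood → 17.1; fibreboard → 17.1.4; rough → 17.1.4.3. Scheduled 13%. Norvale agreement on 17.2.2.1: 17.1.4.3 not covered. → 13%.
Line B: tropical hardwood → 17.1; fibreboard → 17.1.4; treated → 17.1.4.2. Scheduled 19%. Yelstadt agreement on 17.1: RVC ≥ 60% → 9% available; preferential 9%. → 9%.
Line C: bamboo → 17.2; sawn → 17.2.2; treated → 17.2.2.2. Scheduled 29%. Valdor agreement on 17.2.4.2: 17.2.2.2 not covered. → 29%.
Line D: tropical hardwood → 17.1; veneer sheets → 17.1.1; rough → 17.1.1.1. Scheduled 16%. No special measure applies. → 16%.
Sum: 13% + 9% + 29% + 16% = 67%.

67%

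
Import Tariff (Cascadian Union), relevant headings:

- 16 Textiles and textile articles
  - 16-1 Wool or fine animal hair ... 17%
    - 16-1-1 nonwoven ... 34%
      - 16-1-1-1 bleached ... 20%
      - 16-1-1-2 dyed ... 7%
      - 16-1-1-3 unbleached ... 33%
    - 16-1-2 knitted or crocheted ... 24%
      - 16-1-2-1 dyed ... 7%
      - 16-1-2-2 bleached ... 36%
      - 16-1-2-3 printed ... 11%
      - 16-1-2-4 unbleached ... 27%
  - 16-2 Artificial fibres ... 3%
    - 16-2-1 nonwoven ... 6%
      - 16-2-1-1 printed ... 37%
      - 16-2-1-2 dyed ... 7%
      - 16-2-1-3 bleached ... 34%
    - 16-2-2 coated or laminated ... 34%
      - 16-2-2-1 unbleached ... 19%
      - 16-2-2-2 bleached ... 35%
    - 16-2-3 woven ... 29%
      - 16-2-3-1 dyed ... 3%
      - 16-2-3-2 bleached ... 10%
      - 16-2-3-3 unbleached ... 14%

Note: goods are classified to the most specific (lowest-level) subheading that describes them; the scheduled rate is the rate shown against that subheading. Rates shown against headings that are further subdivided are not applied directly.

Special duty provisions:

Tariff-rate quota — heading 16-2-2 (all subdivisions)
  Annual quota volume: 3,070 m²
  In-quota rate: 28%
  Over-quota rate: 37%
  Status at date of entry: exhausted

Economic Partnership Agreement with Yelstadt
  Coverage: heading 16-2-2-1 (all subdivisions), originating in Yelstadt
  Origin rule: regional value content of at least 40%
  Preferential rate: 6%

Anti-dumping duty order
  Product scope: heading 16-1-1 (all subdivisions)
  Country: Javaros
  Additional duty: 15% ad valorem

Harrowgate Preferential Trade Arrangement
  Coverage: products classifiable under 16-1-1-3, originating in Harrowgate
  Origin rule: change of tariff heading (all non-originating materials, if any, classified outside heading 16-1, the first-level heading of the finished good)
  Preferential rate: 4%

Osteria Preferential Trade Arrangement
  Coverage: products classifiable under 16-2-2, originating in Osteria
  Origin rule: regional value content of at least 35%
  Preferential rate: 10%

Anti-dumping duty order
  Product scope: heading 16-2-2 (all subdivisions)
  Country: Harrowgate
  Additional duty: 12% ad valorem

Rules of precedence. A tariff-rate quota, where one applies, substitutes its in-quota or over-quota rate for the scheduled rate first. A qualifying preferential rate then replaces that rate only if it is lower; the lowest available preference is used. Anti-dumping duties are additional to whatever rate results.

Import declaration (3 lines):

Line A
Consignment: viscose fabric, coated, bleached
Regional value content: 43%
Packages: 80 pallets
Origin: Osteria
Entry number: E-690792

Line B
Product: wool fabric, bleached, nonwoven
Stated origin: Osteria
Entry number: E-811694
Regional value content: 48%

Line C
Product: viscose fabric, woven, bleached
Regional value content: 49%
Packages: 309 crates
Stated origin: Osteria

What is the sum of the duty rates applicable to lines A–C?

Line A: viscose → 16-2; coated → 16-2-2; bleached → 16-2-2-2. Scheduled 35%. quota on 16-2-2 exhausted → over-quota 37%; Osteria agreement on 16-2-2: RVC ≥ 35% → 10% available; preferential 10%. → 10%.
Line B: wool → 16-1; nonwoven → 16-1-1; bleached → 16-1-1-1. Scheduled 20%. Osteria agreement on 16-2-2: 16-1-1-1 not covered. → 20%.
Line C: viscose → 16-2; woven → 16-2-3; bleached → 16-2-3-2. Scheduled 10%. Osteria agreement on 16-2-2: 16-2-3-2 not covered. → 10%.
Sum: 10% + 20% + 10% = 40%.

40%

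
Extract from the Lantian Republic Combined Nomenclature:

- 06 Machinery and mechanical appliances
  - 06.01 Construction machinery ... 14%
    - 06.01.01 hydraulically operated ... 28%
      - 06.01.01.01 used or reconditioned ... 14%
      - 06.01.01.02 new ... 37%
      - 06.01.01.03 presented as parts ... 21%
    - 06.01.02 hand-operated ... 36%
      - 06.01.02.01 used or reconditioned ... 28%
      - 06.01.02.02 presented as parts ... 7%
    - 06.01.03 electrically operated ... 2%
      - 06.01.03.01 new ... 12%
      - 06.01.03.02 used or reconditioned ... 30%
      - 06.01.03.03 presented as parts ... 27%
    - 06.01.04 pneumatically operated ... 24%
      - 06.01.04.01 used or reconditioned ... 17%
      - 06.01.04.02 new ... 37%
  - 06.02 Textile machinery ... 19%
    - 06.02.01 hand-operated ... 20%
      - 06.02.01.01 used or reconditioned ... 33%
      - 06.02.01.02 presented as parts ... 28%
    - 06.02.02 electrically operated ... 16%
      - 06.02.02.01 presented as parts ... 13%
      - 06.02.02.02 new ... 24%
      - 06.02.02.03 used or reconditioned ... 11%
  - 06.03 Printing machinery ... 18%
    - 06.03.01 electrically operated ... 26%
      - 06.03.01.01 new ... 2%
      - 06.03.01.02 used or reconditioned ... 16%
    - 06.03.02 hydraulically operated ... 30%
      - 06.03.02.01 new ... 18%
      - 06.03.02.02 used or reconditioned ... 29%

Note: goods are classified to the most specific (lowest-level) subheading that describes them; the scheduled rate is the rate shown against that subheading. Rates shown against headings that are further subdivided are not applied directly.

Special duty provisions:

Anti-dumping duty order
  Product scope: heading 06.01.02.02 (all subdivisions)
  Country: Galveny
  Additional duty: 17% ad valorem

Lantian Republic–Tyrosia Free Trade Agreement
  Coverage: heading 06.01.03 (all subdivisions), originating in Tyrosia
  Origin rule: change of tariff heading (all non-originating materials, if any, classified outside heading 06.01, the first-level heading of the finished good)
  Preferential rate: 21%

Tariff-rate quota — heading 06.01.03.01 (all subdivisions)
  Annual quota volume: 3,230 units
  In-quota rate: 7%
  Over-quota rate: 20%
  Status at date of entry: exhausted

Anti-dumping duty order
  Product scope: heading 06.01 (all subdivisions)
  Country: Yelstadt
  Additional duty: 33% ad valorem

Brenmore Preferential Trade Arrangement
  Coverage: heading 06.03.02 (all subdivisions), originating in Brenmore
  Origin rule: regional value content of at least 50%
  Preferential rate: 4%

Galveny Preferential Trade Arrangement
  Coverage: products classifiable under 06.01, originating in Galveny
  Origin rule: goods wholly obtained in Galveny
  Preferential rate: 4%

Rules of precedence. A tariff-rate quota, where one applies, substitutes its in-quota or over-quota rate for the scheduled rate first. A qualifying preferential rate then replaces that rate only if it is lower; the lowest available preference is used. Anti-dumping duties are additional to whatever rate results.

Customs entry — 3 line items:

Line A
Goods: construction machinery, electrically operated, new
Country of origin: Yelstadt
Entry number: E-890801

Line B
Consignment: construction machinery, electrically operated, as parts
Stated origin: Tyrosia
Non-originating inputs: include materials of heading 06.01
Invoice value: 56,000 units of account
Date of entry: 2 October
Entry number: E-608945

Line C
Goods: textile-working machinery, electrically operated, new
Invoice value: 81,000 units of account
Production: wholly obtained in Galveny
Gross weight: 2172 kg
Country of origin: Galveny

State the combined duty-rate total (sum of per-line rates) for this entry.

104%

Line A: construction → 06.01; electrically operated → 06.01.03; new → 06.01.03.01. Scheduled 12%. quota on 06.01.03.01 exhausted → over-quota 20%; anti-dumping (Yelstadt, 06.01): +33%; total 20% + 33% = 53%. → 53%.
Line B: construction → 06.01; electrically operated → 06.01.03; as parts → 06.01.03.03. Scheduled 27%. Tyrosia agreement on 06.01.03: CTH not met. → 27%.
Line C: textile-working → 06.02; electrically operated → 06.02.02; new → 06.02.02.02. Scheduled 24%. Galveny agreement on 06.01: 06.02.02.02 not covered. → 24%.
Sum: 53% + 27% + 24% = 104%.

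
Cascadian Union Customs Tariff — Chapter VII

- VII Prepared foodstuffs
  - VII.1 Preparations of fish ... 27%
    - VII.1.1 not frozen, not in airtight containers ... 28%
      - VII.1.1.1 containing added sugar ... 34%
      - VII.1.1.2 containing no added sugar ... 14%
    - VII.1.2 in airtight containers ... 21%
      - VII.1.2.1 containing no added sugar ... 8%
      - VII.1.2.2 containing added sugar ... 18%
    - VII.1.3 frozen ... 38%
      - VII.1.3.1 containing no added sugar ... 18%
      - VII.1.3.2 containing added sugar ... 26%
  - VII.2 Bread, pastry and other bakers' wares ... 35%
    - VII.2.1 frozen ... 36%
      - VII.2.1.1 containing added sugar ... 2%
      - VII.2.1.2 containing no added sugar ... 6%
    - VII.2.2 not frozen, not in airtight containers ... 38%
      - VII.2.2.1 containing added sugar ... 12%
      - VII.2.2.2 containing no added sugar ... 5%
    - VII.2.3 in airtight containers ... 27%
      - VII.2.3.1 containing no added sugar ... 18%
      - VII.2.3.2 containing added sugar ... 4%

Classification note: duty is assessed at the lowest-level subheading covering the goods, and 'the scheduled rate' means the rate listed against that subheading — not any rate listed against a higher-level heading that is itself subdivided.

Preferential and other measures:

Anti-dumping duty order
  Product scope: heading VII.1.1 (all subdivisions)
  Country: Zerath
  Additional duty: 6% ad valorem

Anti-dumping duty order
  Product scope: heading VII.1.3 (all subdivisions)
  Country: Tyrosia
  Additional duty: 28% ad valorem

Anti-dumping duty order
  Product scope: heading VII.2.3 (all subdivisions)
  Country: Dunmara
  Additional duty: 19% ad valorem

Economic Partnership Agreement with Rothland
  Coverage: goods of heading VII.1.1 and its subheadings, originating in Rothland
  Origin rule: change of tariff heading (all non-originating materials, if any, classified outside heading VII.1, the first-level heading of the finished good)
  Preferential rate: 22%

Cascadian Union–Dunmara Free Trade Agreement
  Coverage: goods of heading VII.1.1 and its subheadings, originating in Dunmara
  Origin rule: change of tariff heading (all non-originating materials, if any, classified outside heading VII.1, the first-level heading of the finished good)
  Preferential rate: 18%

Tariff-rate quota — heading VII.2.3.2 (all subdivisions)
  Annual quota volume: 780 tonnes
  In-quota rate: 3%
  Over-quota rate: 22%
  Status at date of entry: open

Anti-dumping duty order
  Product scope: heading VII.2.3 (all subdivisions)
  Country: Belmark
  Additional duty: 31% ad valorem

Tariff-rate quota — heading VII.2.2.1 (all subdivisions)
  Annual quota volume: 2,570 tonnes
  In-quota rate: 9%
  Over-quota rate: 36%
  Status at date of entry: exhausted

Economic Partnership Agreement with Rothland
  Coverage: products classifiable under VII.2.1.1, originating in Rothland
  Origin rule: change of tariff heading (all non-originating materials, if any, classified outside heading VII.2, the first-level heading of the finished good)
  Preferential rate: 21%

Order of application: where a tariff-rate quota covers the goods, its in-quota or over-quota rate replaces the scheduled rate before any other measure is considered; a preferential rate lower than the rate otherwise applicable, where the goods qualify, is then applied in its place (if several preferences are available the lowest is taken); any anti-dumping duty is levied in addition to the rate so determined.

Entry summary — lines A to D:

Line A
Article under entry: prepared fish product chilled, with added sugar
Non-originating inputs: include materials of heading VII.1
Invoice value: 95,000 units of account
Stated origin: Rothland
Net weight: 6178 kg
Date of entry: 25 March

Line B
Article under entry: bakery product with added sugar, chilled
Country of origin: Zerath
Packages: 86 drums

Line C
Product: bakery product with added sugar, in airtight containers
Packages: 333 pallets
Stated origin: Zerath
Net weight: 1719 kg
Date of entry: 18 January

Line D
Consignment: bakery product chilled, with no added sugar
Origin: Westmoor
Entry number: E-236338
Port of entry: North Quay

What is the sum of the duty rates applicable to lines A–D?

78%

Line A: prepared fish product → VII.1; chilled → VII.1.1; with added sugar → VII.1.1.1. Scheduled 34%. Rothland agreement on VII.1.1: CTH not met; Rothland agreement on VII.2.1.1: VII.1.1.1 not covered. → 34%.
Line B: bakery product → VII.2; chilled → VII.2.2; with added sugar → VII.2.2.1. Scheduled 12%. quota on VII.2.2.1 exhausted → over-quota 36%. → 36%.
Line C: bakery product → VII.2; in airtight containers → VII.2.3; with added sugar → VII.2.3.2. Scheduled 4%. quota on VII.2.3.2 open → in-quota 3%. → 3%.
Line D: bakery product → VII.2; chilled → VII.2.2; with no added sugar → VII.2.2.2. Scheduled 5%. No special measure applies. → 5%.
Sum: 34% + 36% + 3% + 5% = 78%.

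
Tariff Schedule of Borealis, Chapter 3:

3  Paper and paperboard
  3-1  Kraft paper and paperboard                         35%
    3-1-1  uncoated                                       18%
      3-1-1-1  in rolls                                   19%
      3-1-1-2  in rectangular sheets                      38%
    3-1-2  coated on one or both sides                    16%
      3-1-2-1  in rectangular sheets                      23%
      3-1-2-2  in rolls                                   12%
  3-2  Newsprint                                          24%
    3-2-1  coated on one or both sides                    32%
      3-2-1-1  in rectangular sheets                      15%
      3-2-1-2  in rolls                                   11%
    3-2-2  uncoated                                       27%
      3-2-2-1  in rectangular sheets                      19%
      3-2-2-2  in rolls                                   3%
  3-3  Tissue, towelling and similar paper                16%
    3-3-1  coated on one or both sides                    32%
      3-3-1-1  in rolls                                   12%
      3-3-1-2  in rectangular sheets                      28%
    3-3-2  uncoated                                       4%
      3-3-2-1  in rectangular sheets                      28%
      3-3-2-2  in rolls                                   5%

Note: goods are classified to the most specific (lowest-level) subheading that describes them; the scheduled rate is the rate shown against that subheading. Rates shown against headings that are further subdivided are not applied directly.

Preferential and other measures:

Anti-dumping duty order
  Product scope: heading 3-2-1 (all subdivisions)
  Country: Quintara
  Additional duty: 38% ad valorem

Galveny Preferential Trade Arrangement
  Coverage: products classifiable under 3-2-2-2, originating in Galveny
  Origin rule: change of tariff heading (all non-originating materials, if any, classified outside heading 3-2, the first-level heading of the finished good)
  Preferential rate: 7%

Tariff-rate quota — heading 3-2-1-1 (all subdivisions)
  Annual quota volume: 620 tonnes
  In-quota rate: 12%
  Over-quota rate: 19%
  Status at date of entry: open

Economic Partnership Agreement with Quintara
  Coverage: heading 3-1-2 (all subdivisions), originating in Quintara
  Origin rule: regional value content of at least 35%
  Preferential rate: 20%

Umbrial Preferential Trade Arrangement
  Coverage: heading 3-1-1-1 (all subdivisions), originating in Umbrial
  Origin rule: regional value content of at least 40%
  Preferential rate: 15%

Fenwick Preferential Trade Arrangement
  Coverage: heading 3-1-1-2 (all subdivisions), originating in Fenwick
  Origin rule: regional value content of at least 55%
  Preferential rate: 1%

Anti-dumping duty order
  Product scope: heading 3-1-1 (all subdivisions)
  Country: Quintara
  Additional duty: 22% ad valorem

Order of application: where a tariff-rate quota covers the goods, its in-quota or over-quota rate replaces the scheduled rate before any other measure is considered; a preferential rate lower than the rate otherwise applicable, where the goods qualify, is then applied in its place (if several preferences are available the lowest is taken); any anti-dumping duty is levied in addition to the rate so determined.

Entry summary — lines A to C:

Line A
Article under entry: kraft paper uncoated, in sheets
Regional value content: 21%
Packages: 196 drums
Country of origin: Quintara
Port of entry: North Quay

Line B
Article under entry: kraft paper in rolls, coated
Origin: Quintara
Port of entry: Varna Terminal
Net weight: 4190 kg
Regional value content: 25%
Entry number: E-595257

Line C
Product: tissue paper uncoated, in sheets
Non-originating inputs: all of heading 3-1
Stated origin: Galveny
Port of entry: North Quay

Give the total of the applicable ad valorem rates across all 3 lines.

Line A: kraft paper → 3-1; uncoated → 3-1-1; in sheets → 3-1-1-2. Scheduled 38%. Quintara agreement on 3-1-2: 3-1-1-2 not covered; anti-dumping (Quintara, 3-1-1): +22%; total 38% + 22% = 60%. → 60%.
Line B: kraft paper → 3-1; coated → 3-1-2; in rolls → 3-1-2-2. Scheduled 12%. Quintara agreement on 3-1-2: RVC < 35%. → 12%.
Line C: tissue paper → 3-3; uncoated → 3-3-2; in sheets → 3-3-2-1. Scheduled 28%. Galveny agreement on 3-2-2-2: 3-3-2-1 not covered. → 28%.
Sum: 60% + 12% + 28% = 100%.

100%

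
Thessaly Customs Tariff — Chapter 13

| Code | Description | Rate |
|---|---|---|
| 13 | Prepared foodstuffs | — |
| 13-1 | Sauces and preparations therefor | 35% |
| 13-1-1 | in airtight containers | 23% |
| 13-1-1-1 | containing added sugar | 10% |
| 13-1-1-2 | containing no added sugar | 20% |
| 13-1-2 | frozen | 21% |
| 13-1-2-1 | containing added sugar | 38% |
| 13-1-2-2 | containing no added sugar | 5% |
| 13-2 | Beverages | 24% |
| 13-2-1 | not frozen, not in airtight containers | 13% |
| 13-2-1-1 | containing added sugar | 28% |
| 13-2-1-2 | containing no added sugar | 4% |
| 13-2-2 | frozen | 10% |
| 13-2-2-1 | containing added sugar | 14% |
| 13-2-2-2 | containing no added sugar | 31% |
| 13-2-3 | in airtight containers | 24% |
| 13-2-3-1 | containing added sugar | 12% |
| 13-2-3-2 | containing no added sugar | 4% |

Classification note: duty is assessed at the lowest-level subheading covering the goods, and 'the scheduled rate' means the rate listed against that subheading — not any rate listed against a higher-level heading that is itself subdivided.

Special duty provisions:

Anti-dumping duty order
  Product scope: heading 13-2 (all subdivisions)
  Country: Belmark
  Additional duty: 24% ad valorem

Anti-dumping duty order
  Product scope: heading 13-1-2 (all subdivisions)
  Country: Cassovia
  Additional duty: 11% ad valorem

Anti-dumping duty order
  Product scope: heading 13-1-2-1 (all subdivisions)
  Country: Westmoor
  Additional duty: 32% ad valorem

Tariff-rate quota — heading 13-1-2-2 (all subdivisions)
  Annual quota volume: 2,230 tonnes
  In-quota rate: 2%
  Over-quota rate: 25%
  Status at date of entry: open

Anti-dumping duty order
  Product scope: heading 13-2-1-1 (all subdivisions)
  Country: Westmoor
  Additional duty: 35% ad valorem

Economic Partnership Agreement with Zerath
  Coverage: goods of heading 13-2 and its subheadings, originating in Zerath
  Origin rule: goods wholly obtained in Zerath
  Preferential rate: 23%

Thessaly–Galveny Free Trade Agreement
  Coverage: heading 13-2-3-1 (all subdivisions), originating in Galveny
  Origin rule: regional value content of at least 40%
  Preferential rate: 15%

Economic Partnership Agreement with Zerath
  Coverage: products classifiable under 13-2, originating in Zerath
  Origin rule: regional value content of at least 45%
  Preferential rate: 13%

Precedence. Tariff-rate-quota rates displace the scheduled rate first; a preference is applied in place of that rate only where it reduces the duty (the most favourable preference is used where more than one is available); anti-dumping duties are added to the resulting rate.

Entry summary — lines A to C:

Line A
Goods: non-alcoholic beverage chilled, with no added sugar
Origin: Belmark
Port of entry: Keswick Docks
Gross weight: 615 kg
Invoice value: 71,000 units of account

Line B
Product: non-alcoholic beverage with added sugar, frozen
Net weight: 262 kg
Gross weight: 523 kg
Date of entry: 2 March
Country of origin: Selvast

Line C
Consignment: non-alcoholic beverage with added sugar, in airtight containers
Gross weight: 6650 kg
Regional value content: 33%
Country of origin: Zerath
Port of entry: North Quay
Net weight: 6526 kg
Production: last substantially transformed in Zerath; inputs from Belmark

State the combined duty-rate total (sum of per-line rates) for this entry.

Line A: non-alcoholic beverage → 13-2; chilled → 13-2-1; with no added sugar → 13-2-1-2. Scheduled 4%. anti-dumping (Belmark, 13-2): +24%; total 4% + 24% = 28%. → 28%.
Line B: non-alcoholic beverage → 13-2; frozen → 13-2-2; with added sugar → 13-2-2-1. Scheduled 14%. No special measure applies. → 14%.
Line C: non-alcoholic beverage → 13-2; in airtight containers → 13-2-3; with added sugar → 13-2-3-1. Scheduled 12%. Zerath agreement on 13-2: not wholly obtained; Zerath agreement on 13-2: RVC < 45%. → 12%.
Sum: 28% + 14% + 12% = 54%.

54%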